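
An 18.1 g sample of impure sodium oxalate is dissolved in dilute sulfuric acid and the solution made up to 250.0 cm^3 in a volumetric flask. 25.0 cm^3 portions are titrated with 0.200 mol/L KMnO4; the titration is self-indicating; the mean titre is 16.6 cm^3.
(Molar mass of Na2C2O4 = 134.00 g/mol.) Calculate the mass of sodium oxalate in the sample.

11.1 g

2 MnO4^- + 5 C2O4^2- + 16 H^+ → 2 Mn^2+ + 10 CO2 + 8 H2O
n(KMnO4) per titration = 0.0166 × 0.200 = 3.32 × 10^-3 mol
From the 5:2 ratio, n(Na2C2O4) in each aliquot = 5/2 × 3.32 × 10^-3 = 8.30 × 10^-3 mol
n(Na2C2O4) in the whole flask = 8.30 × 10^-3 × 250.0/25.0 = 0.0830 mol
mass of Na2C2O4 = 0.0830 × 134.00 = 11.1 g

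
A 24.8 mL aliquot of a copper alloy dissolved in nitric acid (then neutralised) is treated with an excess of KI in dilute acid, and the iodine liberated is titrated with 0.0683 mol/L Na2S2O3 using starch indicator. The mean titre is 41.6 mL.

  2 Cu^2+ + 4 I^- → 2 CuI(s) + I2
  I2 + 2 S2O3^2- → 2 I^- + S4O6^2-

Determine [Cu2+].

n(S2O3^2-) = 0.0416 × 0.0683 = 2.84 × 10^-3 mol
n(I2) = n(S2O3^2-)/2 = 1.42 × 10^-3 mol
From the 2:1 ratio, n(Cu2+) in the aliquot = 2/1 × 1.42 × 10^-3 = 2.84 × 10^-3 mol
[Cu2+] = 2.84 × 10^-3 / 0.0248 = 0.115 mol/L

0.115 mol/L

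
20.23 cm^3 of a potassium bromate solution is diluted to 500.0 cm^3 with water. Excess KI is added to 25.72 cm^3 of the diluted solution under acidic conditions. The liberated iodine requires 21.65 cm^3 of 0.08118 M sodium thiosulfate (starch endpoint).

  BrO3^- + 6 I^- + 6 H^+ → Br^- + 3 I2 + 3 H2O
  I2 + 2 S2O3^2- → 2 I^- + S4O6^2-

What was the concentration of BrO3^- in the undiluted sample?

n(S2O3^2-) = 0.02165 × 0.08118 = 1.758 × 10^-3 mol
n(I2) = n(S2O3^2-)/2 = 8.788 × 10^-4 mol
From the 1:3 ratio, n(BrO3^-) in the aliquot = 1/3 × 8.788 × 10^-4 = 2.929 × 10^-4 mol
[BrO3^-]_dilute = 2.929 × 10^-4 / 0.02572 = 0.01139 mol/L
[BrO3^-]_original = 0.01139 × 500.0/20.23 = 0.2815 mol/L

0.2815 M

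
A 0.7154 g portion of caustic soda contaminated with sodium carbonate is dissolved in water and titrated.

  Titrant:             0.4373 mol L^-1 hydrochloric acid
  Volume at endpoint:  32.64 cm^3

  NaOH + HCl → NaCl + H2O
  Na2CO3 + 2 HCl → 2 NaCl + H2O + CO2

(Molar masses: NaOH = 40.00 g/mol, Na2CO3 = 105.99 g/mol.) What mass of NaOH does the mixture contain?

0.1263 g

n(HCl) = 0.03264 × 0.4373 = 0.01427 mol
Let x = n(NaOH), y = n(Na2CO3).
Titrant: 1x + 2y = 0.01427;  mass: 40.00x + 105.99y = 0.7154
Solving, x = 3.157 × 10^-3 mol, y = 5.558 × 10^-3 mol
mass of NaOH = 3.157 × 10^-3 × 40.00 = 0.1263 g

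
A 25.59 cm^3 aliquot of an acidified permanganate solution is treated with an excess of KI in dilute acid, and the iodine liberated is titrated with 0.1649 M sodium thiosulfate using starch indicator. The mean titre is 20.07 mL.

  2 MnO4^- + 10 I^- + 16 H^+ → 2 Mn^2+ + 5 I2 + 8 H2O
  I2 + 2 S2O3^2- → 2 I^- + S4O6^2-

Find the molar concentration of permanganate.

n(S2O3^2-) = 0.02007 × 0.1649 = 3.310 × 10^-3 mol
n(I2) = n(S2O3^2-)/2 = 1.655 × 10^-3 mol
From the 2:5 ratio, n(MnO4^-) in the aliquot = 2/5 × 1.655 × 10^-3 = 6.619 × 10^-4 mol
[MnO4^-] = 6.619 × 10^-4 / 0.02559 = 0.02587 mol/L

0.02587 M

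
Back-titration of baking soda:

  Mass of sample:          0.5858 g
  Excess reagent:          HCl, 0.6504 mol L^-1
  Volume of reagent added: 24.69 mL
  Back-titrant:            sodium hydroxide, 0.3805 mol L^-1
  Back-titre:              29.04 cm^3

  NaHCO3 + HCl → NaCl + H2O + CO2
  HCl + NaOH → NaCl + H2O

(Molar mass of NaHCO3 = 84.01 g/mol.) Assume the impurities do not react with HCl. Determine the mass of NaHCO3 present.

0.4208 g

n(HCl) added = 0.02469 × 0.6504 = 0.01606 mol
n(NaOH) used in back-titration = 0.02904 × 0.3805 = 0.01105 mol
n(HCl) left over = 0.01105 mol (1:1 ratio)
n(HCl) consumed by analyte = 0.01606 − 0.01105 = 5.009 × 10^-3 mol
n(NaHCO3) = 5.009 × 10^-3 mol (1:1 ratio)
mass of NaHCO3 = 5.009 × 10^-3 × 84.01 = 0.4208 g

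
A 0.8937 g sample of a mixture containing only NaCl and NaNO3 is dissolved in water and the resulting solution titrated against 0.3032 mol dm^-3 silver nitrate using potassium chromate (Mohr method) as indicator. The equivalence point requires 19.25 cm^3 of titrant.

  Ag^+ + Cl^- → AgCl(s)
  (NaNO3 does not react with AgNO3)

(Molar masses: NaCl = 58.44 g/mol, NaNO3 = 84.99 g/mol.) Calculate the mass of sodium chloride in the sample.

0.3411 g

n(AgNO3) = 0.01925 × 0.3032 = 5.837 × 10^-3 mol
Let x = n(NaCl), y = n(NaNO3).
Titrant: 1x = 5.837 × 10^-3;  mass: 58.44x + 84.99y = 0.8937
Solving, x = 5.837 × 10^-3 mol, y = 6.502 × 10^-3 mol
mass of NaCl = 5.837 × 10^-3 × 58.44 = 0.3411 g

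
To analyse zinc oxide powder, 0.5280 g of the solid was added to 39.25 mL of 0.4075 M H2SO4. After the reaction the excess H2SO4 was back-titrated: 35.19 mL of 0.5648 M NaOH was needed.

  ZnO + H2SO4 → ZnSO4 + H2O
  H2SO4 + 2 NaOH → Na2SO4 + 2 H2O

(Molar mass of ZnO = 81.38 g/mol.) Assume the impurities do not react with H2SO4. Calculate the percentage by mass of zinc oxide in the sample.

n(H2SO4) added = 0.03925 × 0.4075 = 0.01599 mol
n(NaOH) used in back-titration = 0.03519 × 0.5648 = 0.01988 mol
From the 1:2 ratio, n(H2SO4) left over = 1/2 × 0.01988 = 9.938 × 10^-3 mol
n(H2SO4) consumed by analyte = 0.01599 − 9.938 × 10^-3 = 6.057 × 10^-3 mol
n(ZnO) = 6.057 × 10^-3 mol (1:1 ratio)
mass of ZnO = 6.057 × 10^-3 × 81.38 = 0.4929 g
% ZnO = 0.4929 / 0.5280 × 100 = 93.35 %

93.35 %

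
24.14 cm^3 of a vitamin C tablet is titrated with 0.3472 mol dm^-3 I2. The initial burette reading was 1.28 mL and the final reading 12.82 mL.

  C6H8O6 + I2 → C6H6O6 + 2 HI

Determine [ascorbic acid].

0.1660 mol/L

n(I2) = 0.01154 L × 0.3472 mol/L = 4.007 × 10^-3 mol
n(C6H8O6) = 4.007 × 10^-3 mol (1:1 mole ratio)
[C6H8O6] = 4.007 × 10^-3 mol / 0.02414 L = 0.1660 mol/L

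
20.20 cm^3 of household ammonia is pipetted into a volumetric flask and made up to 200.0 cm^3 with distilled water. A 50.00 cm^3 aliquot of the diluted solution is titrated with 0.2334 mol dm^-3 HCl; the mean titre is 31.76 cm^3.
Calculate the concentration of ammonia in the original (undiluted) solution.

NH3 + HCl → NH4Cl
n(HCl) = 0.03176 × 0.2334 = 7.413 × 10^-3 mol
n(NH3) in the aliquot = 7.413 × 10^-3 mol (1:1 ratio)
[NH3]_dilute = 7.413 × 10^-3 / 0.05000 = 0.1483 mol/L
Dilution factor = 200.0 / 20.20 = 9.901
[NH3]_stock = 0.1483 × 9.901 = 1.468 mol/L

1.468 mol/L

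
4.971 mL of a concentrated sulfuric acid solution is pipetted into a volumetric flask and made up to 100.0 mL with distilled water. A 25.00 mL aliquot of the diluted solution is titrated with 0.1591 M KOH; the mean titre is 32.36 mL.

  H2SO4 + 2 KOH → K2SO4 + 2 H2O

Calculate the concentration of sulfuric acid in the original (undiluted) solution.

2.071 M

n(KOH) = 0.03236 × 0.1591 = 5.148 × 10^-3 mol
From the 1:2 ratio, n(H2SO4) in the aliquot = 1/2 × 5.148 × 10^-3 = 2.574 × 10^-3 mol
[H2SO4]_dilute = 2.574 × 10^-3 / 0.02500 = 0.1030 mol/L
Dilution factor = 100.0 / 4.971 = 20.12
[H2SO4]_stock = 0.1030 × 20.12 = 2.071 mol/L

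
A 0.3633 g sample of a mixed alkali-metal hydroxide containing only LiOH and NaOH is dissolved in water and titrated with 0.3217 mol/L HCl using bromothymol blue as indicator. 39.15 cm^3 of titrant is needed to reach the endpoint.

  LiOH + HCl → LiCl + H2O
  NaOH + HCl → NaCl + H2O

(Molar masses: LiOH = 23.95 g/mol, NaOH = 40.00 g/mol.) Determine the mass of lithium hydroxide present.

0.2096 g

n(HCl) = 0.03915 × 0.3217 = 0.01259 mol
Let x = n(LiOH), y = n(NaOH).
Titrant: 1x + 1y = 0.01259;  mass: 23.95x + 40.00y = 0.3633
Solving, x = 8.753 × 10^-3 mol, y = 3.842 × 10^-3 mol
mass of LiOH = 8.753 × 10^-3 × 23.95 = 0.2096 g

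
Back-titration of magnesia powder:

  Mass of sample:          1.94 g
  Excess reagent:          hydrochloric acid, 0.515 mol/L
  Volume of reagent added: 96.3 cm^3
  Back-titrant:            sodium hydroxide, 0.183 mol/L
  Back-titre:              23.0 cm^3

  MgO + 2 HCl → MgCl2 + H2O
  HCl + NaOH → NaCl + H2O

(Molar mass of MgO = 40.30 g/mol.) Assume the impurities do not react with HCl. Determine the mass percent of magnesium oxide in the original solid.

n(HCl) added = 0.0963 × 0.515 = 0.0496 mol
n(NaOH) used in back-titration = 0.0230 × 0.183 = 4.21 × 10^-3 mol
n(HCl) left over = 4.21 × 10^-3 mol (1:1 ratio)
n(HCl) consumed by analyte = 0.0496 − 4.21 × 10^-3 = 0.0454 mol
From the 1:2 ratio, n(MgO) = 1/2 × 0.0454 = 0.0227 mol
mass of MgO = 0.0227 × 40.30 = 0.915 g
% MgO = 0.915 / 1.94 × 100 = 47.1 %

47.1 %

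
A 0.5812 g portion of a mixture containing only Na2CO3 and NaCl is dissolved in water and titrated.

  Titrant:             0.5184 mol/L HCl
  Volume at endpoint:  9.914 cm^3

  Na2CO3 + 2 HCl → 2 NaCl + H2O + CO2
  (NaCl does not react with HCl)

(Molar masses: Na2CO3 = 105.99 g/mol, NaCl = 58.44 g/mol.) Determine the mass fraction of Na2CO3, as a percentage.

46.86 %

n(HCl) = 0.009914 × 0.5184 = 5.139 × 10^-3 mol
Let x = n(Na2CO3), y = n(NaCl).
Titrant: 2x = 5.139 × 10^-3;  mass: 105.99x + 58.44y = 0.5812
Solving, x = 2.570 × 10^-3 mol, y = 5.285 × 10^-3 mol
mass of Na2CO3 = 2.570 × 10^-3 × 105.99 = 0.2724 g
% Na2CO3 = 0.2724 / 0.5812 × 100 = 46.86 %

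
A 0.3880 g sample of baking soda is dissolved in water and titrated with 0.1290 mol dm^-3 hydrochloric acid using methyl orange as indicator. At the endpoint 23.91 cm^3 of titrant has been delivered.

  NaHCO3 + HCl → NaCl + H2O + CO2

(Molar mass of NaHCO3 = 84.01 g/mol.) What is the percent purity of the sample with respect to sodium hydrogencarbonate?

66.78 %

n(HCl) = 0.02391 L × 0.1290 mol/L = 3.084 × 10^-3 mol
n(NaHCO3) = 3.084 × 10^-3 mol (1:1 ratio)
mass of NaHCO3 = 3.084 × 10^-3 × 84.01 g/mol = 0.2591 g
% NaHCO3 = 0.2591 / 0.3880 × 100 = 66.78 %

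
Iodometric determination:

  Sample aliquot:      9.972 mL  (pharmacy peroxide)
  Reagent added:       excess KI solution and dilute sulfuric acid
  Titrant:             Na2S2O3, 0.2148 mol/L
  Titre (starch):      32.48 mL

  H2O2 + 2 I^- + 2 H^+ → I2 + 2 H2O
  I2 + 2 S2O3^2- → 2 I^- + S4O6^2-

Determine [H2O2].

0.3498 mol/L

n(S2O3^2-) = 0.03248 × 0.2148 = 6.977 × 10^-3 mol
n(I2) = n(S2O3^2-)/2 = 3.488 × 10^-3 mol
n(H2O2) in the aliquot = 3.488 × 10^-3 mol (1:1 ratio)
[H2O2] = 3.488 × 10^-3 / 0.009972 = 0.3498 mol/L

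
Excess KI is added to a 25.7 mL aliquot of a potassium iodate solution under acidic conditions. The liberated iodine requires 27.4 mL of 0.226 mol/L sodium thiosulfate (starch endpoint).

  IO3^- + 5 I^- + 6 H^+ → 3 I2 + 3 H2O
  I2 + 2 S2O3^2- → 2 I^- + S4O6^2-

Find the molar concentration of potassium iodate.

0.0402 mol/L

n(S2O3^2-) = 0.0274 × 0.226 = 6.19 × 10^-3 mol
n(I2) = n(S2O3^2-)/2 = 3.10 × 10^-3 mol
From the 1:3 ratio, n(IO3^-) in the aliquot = 1/3 × 3.10 × 10^-3 = 1.03 × 10^-3 mol
[IO3^-] = 1.03 × 10^-3 / 0.0257 = 0.0402 mol/L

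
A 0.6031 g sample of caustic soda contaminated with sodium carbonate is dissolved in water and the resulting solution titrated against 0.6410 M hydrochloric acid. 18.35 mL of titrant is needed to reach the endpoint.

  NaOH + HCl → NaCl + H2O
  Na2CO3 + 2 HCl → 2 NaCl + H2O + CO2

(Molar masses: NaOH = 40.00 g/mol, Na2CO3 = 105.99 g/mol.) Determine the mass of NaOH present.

n(HCl) = 0.01835 × 0.6410 = 0.01176 mol
Let x = n(NaOH), y = n(Na2CO3).
Titrant: 1x + 2y = 0.01176;  mass: 40.00x + 105.99y = 0.6031
Solving, x = 1.558 × 10^-3 mol, y = 5.102 × 10^-3 mol
mass of NaOH = 1.558 × 10^-3 × 40.00 = 0.06232 g

0.06232 g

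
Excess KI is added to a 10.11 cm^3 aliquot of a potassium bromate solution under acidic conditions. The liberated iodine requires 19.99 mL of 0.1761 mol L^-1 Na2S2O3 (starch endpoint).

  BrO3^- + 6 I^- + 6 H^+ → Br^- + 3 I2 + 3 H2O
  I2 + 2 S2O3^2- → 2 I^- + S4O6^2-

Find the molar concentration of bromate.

n(S2O3^2-) = 0.01999 × 0.1761 = 3.520 × 10^-3 mol
n(I2) = n(S2O3^2-)/2 = 1.760 × 10^-3 mol
From the 1:3 ratio, n(BrO3^-) in the aliquot = 1/3 × 1.760 × 10^-3 = 5.867 × 10^-4 mol
[BrO3^-] = 5.867 × 10^-4 / 0.01011 = 0.05803 mol/L

0.05803 mol/L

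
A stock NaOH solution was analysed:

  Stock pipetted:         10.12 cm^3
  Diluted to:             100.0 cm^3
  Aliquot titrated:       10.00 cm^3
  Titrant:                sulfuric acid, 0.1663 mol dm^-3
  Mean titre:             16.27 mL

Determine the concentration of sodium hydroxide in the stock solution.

5.347 mol/L

2 NaOH + H2SO4 → Na2SO4 + 2 H2O
n(H2SO4) = 0.01627 × 0.1663 = 2.706 × 10^-3 mol
From the 2:1 ratio, n(NaOH) in the aliquot = 2/1 × 2.706 × 10^-3 = 5.411 × 10^-3 mol
[NaOH]_dilute = 5.411 × 10^-3 / 0.01000 = 0.5411 mol/L
Dilution factor = 100.0 / 10.12 = 9.881
[NaOH]_stock = 0.5411 × 9.881 = 5.347 mol/L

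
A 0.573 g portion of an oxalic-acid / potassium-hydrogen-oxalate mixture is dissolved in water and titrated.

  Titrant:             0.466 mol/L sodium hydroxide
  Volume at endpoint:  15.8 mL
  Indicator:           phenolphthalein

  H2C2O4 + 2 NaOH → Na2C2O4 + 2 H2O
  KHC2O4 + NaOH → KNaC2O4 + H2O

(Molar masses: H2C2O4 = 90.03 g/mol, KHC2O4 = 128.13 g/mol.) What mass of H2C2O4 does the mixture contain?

0.201 g

n(NaOH) = 0.0158 × 0.466 = 7.36 × 10^-3 mol
Let x = n(H2C2O4), y = n(KHC2O4).
Titrant: 2x + 1y = 7.36 × 10^-3;  mass: 90.03x + 128.13y = 0.573
Solving, x = 2.23 × 10^-3 mol, y = 2.91 × 10^-3 mol
mass of H2C2O4 = 2.23 × 10^-3 × 90.03 = 0.201 g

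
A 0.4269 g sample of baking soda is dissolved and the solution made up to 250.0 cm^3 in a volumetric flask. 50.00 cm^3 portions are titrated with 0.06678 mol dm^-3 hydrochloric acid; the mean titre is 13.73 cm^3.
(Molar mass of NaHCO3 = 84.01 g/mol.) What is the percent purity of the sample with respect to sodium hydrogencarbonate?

90.22 %

NaHCO3 + HCl → NaCl + H2O + CO2
n(HCl) per titration = 0.01373 × 0.06678 = 9.169 × 10^-4 mol
n(NaHCO3) in each aliquot = 9.169 × 10^-4 mol (1:1 ratio)
n(NaHCO3) in the whole flask = 9.169 × 10^-4 × 250.0/50.00 = 4.584 × 10^-3 mol
mass of NaHCO3 = 4.584 × 10^-3 × 84.01 = 0.3851 g
% NaHCO3 = 0.3851 / 0.4269 × 100 = 90.22 %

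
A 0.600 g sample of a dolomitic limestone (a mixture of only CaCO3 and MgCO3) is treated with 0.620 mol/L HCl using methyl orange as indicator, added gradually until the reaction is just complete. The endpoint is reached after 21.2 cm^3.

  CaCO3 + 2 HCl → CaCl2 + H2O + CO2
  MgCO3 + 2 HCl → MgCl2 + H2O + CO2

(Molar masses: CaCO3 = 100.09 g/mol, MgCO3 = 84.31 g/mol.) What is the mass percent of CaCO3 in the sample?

n(HCl) = 0.0212 × 0.620 = 0.0131 mol
Let x = n(CaCO3), y = n(MgCO3).
Titrant: 2x + 2y = 0.0131;  mass: 100.09x + 84.31y = 0.600
Solving, x = 2.91 × 10^-3 mol, y = 3.66 × 10^-3 mol
mass of CaCO3 = 2.91 × 10^-3 × 100.09 = 0.291 g
% CaCO3 = 0.291 / 0.600 × 100 = 48.5 %

48.5 %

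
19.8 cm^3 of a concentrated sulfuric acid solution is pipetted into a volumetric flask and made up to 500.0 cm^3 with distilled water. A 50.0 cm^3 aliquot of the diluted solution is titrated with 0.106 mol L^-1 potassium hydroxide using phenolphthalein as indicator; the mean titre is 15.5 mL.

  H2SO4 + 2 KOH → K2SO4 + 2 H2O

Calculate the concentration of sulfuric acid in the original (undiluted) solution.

0.415 mol/L

n(KOH) = 0.0155 × 0.106 = 1.64 × 10^-3 mol
From the 1:2 ratio, n(H2SO4) in the aliquot = 1/2 × 1.64 × 10^-3 = 8.21 × 10^-4 mol
[H2SO4]_dilute = 8.21 × 10^-4 / 0.0500 = 0.0164 mol/L
Dilution factor = 500.0 / 19.8 = 25.25
[H2SO4]_stock = 0.0164 × 25.25 = 0.415 mol/L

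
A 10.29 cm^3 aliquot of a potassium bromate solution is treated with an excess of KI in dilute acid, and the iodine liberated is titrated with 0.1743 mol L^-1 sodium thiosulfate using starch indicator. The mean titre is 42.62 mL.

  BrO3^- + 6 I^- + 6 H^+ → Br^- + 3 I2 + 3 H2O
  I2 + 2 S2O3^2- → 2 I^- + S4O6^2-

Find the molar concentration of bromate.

0.1203 mol/L

n(S2O3^2-) = 0.04262 × 0.1743 = 7.429 × 10^-3 mol
n(I2) = n(S2O3^2-)/2 = 3.714 × 10^-3 mol
From the 1:3 ratio, n(BrO3^-) in the aliquot = 1/3 × 3.714 × 10^-3 = 1.238 × 10^-3 mol
[BrO3^-] = 1.238 × 10^-3 / 0.01029 = 0.1203 mol/L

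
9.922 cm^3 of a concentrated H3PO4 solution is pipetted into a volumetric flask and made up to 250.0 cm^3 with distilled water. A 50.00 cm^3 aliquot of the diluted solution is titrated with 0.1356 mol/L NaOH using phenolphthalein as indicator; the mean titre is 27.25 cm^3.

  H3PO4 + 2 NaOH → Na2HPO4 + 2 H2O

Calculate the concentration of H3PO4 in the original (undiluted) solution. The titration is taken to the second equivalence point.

n(NaOH) = 0.02725 × 0.1356 = 3.695 × 10^-3 mol
From the 1:2 ratio, n(H3PO4) in the aliquot = 1/2 × 3.695 × 10^-3 = 1.848 × 10^-3 mol
[H3PO4]_dilute = 1.848 × 10^-3 / 0.05000 = 0.03695 mol/L
Dilution factor = 250.0 / 9.922 = 25.20
[H3PO4]_stock = 0.03695 × 25.20 = 0.9310 mol/L

0.9310 mol/L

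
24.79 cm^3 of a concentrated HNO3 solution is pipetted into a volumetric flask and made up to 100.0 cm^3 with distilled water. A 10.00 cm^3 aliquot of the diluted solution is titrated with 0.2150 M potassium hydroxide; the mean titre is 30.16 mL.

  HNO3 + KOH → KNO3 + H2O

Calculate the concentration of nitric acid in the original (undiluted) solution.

n(KOH) = 0.03016 × 0.2150 = 6.484 × 10^-3 mol
n(HNO3) in the aliquot = 6.484 × 10^-3 mol (1:1 ratio)
[HNO3]_dilute = 6.484 × 10^-3 / 0.01000 = 0.6484 mol/L
Dilution factor = 100.0 / 24.79 = 4.034
[HNO3]_stock = 0.6484 × 4.034 = 2.616 mol/L

2.616 M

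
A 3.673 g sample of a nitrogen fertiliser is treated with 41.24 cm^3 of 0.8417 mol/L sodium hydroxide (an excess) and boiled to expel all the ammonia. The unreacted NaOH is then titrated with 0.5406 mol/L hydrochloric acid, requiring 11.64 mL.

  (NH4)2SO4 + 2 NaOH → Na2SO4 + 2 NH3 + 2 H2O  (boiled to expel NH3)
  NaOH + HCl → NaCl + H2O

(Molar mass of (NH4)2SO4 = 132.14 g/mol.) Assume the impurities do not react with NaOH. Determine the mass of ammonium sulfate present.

n(NaOH) added = 0.04124 × 0.8417 = 0.03471 mol
n(HCl) used in back-titration = 0.01164 × 0.5406 = 6.293 × 10^-3 mol
n(NaOH) left over = 6.293 × 10^-3 mol (1:1 ratio)
n(NaOH) consumed by analyte = 0.03471 − 6.293 × 10^-3 = 0.02842 mol
From the 1:2 ratio, n((NH4)2SO4) = 1/2 × 0.02842 = 0.01421 mol
mass of (NH4)2SO4 = 0.01421 × 132.14 = 1.878 g

1.878 g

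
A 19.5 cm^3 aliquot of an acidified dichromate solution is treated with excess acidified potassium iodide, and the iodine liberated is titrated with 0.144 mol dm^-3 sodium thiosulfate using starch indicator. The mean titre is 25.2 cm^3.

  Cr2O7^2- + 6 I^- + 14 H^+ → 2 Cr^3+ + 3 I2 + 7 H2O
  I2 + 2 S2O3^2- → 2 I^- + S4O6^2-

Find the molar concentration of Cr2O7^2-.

n(S2O3^2-) = 0.0252 × 0.144 = 3.63 × 10^-3 mol
n(I2) = n(S2O3^2-)/2 = 1.81 × 10^-3 mol
From the 1:3 ratio, n(Cr2O7^2-) in the aliquot = 1/3 × 1.81 × 10^-3 = 6.05 × 10^-4 mol
[Cr2O7^2-] = 6.05 × 10^-4 / 0.0195 = 0.0310 mol/L

0.0310 mol/L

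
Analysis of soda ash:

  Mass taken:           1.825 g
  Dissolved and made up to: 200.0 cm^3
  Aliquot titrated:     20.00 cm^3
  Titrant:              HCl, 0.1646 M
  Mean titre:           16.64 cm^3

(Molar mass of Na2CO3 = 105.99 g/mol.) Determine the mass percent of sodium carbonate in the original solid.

Na2CO3 + 2 HCl → 2 NaCl + H2O + CO2
n(HCl) per titration = 0.01664 × 0.1646 = 2.739 × 10^-3 mol
From the 1:2 ratio, n(Na2CO3) in each aliquot = 1/2 × 2.739 × 10^-3 = 1.369 × 10^-3 mol
n(Na2CO3) in the whole flask = 1.369 × 10^-3 × 200.0/20.00 = 0.01369 mol
mass of Na2CO3 = 0.01369 × 105.99 = 1.452 g
% Na2CO3 = 1.452 / 1.825 × 100 = 79.53 %

79.53 %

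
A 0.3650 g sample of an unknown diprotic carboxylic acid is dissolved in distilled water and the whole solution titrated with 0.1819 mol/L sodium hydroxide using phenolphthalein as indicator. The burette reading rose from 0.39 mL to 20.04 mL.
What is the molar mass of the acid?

n(NaOH) = 0.01965 L × 0.1819 mol/L = 3.574 × 10^-3 mol
From the 1:2 ratio, n(H2A) = 1/2 × 3.574 × 10^-3 = 1.787 × 10^-3 mol
M = m / n = 0.3650 g / 1.787 × 10^-3 mol = 204.2 g/mol

204.2 g/mol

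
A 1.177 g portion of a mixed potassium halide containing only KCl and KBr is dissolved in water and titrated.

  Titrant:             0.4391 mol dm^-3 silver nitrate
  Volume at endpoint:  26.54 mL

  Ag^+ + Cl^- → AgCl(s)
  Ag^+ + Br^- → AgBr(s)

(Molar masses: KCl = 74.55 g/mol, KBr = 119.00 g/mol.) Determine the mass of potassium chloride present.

n(AgNO3) = 0.02654 × 0.4391 = 0.01165 mol
Let x = n(KCl), y = n(KBr).
Titrant: 1x + 1y = 0.01165;  mass: 74.55x + 119.00y = 1.177
Solving, x = 4.720 × 10^-3 mol, y = 6.934 × 10^-3 mol
mass of KCl = 4.720 × 10^-3 × 74.55 = 0.3519 g

0.3519 g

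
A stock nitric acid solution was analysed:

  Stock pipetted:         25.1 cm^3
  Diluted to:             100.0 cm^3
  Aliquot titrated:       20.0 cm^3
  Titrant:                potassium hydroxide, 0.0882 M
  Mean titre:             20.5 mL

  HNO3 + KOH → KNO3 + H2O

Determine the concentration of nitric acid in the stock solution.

n(KOH) = 0.0205 × 0.0882 = 1.81 × 10^-3 mol
n(HNO3) in the aliquot = 1.81 × 10^-3 mol (1:1 ratio)
[HNO3]_dilute = 1.81 × 10^-3 / 0.0200 = 0.0904 mol/L
Dilution factor = 100.0 / 25.1 = 3.984
[HNO3]_stock = 0.0904 × 3.984 = 0.360 mol/L

0.360 M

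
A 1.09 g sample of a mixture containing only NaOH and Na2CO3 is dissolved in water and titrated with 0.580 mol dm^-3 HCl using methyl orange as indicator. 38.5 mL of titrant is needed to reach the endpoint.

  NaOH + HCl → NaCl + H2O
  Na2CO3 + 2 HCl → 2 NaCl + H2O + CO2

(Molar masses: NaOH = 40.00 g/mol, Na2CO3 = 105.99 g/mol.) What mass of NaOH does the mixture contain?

0.287 g

n(HCl) = 0.0385 × 0.580 = 0.0223 mol
Let x = n(NaOH), y = n(Na2CO3).
Titrant: 1x + 2y = 0.0223;  mass: 40.00x + 105.99y = 1.09
Solving, x = 7.19 × 10^-3 mol, y = 7.57 × 10^-3 mol
mass of NaOH = 7.19 × 10^-3 × 40.00 = 0.287 g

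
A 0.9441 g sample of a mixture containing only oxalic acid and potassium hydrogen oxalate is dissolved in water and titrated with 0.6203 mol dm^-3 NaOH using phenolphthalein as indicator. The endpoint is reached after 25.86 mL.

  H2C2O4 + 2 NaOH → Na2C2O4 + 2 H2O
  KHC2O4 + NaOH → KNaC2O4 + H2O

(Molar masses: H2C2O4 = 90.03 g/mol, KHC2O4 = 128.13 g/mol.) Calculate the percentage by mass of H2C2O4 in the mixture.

63.75 %

n(NaOH) = 0.02586 × 0.6203 = 0.01604 mol
Let x = n(H2C2O4), y = n(KHC2O4).
Titrant: 2x + 1y = 0.01604;  mass: 90.03x + 128.13y = 0.9441
Solving, x = 6.685 × 10^-3 mol, y = 2.671 × 10^-3 mol
mass of H2C2O4 = 6.685 × 10^-3 × 90.03 = 0.6018 g
% H2C2O4 = 0.6018 / 0.9441 × 100 = 63.75 %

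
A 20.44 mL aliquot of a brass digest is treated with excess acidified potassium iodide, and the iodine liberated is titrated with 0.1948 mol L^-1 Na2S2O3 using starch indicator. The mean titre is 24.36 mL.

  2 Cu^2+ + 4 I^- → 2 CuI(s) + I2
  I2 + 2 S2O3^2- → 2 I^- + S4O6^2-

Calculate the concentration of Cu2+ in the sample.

n(S2O3^2-) = 0.02436 × 0.1948 = 4.745 × 10^-3 mol
n(I2) = n(S2O3^2-)/2 = 2.373 × 10^-3 mol
From the 2:1 ratio, n(Cu2+) in the aliquot = 2/1 × 2.373 × 10^-3 = 4.745 × 10^-3 mol
[Cu2+] = 4.745 × 10^-3 / 0.02044 = 0.2322 mol/L

0.2322 mol/L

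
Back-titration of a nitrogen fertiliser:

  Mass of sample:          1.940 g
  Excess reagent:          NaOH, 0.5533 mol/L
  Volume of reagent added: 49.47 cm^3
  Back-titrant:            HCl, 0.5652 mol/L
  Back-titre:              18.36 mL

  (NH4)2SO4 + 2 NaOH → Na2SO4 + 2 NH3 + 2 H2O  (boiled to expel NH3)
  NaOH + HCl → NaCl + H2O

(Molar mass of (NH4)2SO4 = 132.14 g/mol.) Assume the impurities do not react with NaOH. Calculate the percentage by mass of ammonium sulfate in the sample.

n(NaOH) added = 0.04947 × 0.5533 = 0.02737 mol
n(HCl) used in back-titration = 0.01836 × 0.5652 = 0.01038 mol
n(NaOH) left over = 0.01038 mol (1:1 ratio)
n(NaOH) consumed by analyte = 0.02737 − 0.01038 = 0.01699 mol
From the 1:2 ratio, n((NH4)2SO4) = 1/2 × 0.01699 = 8.497 × 10^-3 mol
mass of (NH4)2SO4 = 8.497 × 10^-3 × 132.14 = 1.123 g
% (NH4)2SO4 = 1.123 / 1.940 × 100 = 57.88 %

57.88 %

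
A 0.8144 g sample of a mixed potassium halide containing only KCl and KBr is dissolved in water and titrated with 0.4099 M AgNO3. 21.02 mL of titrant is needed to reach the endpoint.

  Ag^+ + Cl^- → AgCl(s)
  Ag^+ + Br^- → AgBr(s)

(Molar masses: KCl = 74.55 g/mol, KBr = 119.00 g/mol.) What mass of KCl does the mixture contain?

n(AgNO3) = 0.02102 × 0.4099 = 8.616 × 10^-3 mol
Let x = n(KCl), y = n(KBr).
Titrant: 1x + 1y = 8.616 × 10^-3;  mass: 74.55x + 119.00y = 0.8144
Solving, x = 4.745 × 10^-3 mol, y = 3.871 × 10^-3 mol
mass of KCl = 4.745 × 10^-3 × 74.55 = 0.3537 g

0.3537 g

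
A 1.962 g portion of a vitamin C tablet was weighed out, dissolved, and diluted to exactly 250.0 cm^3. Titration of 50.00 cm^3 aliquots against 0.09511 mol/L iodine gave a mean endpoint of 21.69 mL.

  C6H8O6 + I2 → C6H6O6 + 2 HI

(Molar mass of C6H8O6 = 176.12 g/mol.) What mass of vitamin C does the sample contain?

n(I2) per titration = 0.02169 × 0.09511 = 2.063 × 10^-3 mol
n(C6H8O6) in each aliquot = 2.063 × 10^-3 mol (1:1 ratio)
n(C6H8O6) in the whole flask = 2.063 × 10^-3 × 250.0/50.00 = 0.01031 mol
mass of C6H8O6 = 0.01031 × 176.12 = 1.817 g

1.817 g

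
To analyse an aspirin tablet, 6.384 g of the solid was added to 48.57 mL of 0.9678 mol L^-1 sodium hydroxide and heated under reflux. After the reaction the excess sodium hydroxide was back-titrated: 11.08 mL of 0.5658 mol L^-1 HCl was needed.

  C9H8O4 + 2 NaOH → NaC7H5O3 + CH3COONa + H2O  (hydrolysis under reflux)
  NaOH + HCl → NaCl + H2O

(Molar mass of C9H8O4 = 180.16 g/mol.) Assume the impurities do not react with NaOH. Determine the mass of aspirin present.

n(NaOH) added = 0.04857 × 0.9678 = 0.04701 mol
n(HCl) used in back-titration = 0.01108 × 0.5658 = 6.269 × 10^-3 mol
n(NaOH) left over = 6.269 × 10^-3 mol (1:1 ratio)
n(NaOH) consumed by analyte = 0.04701 − 6.269 × 10^-3 = 0.04074 mol
From the 1:2 ratio, n(C9H8O4) = 1/2 × 0.04074 = 0.02037 mol
mass of C9H8O4 = 0.02037 × 180.16 = 3.670 g

3.670 g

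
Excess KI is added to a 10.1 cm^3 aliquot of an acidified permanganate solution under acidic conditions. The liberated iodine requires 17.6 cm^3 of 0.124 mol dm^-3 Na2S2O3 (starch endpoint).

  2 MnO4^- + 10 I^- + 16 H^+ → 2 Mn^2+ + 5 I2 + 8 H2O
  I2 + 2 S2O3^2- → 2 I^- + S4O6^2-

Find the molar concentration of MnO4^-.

0.0432 mol/L

n(S2O3^2-) = 0.0176 × 0.124 = 2.18 × 10^-3 mol
n(I2) = n(S2O3^2-)/2 = 1.09 × 10^-3 mol
From the 2:5 ratio, n(MnO4^-) in the aliquot = 2/5 × 1.09 × 10^-3 = 4.36 × 10^-4 mol
[MnO4^-] = 4.36 × 10^-4 / 0.0101 = 0.0432 mol/L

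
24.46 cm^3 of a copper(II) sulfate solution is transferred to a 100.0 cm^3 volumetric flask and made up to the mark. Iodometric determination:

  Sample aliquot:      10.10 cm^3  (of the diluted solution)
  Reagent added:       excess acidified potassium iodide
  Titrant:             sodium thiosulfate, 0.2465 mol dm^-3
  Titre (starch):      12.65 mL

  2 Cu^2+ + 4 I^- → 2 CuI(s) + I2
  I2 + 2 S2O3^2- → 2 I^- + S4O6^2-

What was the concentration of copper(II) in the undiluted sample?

n(S2O3^2-) = 0.01265 × 0.2465 = 3.118 × 10^-3 mol
n(I2) = n(S2O3^2-)/2 = 1.559 × 10^-3 mol
From the 2:1 ratio, n(Cu2+) in the aliquot = 2/1 × 1.559 × 10^-3 = 3.118 × 10^-3 mol
[Cu2+]_dilute = 3.118 × 10^-3 / 0.01010 = 0.3087 mol/L
[Cu2+]_original = 0.3087 × 100.0/24.46 = 1.262 mol/L

1.262 mol/L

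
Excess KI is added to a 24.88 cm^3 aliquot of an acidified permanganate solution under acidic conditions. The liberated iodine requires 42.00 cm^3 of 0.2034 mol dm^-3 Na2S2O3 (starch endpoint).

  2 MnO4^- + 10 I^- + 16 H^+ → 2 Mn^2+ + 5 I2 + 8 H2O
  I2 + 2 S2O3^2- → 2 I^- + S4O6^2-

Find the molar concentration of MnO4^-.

0.06867 mol/L

n(S2O3^2-) = 0.04200 × 0.2034 = 8.543 × 10^-3 mol
n(I2) = n(S2O3^2-)/2 = 4.271 × 10^-3 mol
From the 2:5 ratio, n(MnO4^-) in the aliquot = 2/5 × 4.271 × 10^-3 = 1.709 × 10^-3 mol
[MnO4^-] = 1.709 × 10^-3 / 0.02488 = 0.06867 mol/L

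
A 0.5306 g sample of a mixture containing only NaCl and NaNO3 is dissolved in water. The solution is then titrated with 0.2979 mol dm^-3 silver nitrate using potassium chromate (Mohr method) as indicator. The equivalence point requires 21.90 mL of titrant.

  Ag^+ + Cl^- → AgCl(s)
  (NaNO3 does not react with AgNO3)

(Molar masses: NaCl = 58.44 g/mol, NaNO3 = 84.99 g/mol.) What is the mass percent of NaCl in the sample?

71.86 %

n(AgNO3) = 0.02190 × 0.2979 = 6.524 × 10^-3 mol
Let x = n(NaCl), y = n(NaNO3).
Titrant: 1x = 6.524 × 10^-3;  mass: 58.44x + 84.99y = 0.5306
Solving, x = 6.524 × 10^-3 mol, y = 1.757 × 10^-3 mol
mass of NaCl = 6.524 × 10^-3 × 58.44 = 0.3813 g
% NaCl = 0.3813 / 0.5306 × 100 = 71.86 %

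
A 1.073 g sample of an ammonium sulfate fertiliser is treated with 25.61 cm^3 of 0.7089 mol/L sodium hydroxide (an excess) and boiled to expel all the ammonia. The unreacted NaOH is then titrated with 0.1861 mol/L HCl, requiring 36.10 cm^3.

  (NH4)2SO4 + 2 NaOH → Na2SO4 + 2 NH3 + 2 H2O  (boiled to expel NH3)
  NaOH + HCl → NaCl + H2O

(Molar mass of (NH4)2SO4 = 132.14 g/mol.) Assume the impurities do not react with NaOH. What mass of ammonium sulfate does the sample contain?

0.7556 g

n(NaOH) added = 0.02561 × 0.7089 = 0.01815 mol
n(HCl) used in back-titration = 0.03610 × 0.1861 = 6.718 × 10^-3 mol
n(NaOH) left over = 6.718 × 10^-3 mol (1:1 ratio)
n(NaOH) consumed by analyte = 0.01815 − 6.718 × 10^-3 = 0.01144 mol
From the 1:2 ratio, n((NH4)2SO4) = 1/2 × 0.01144 = 5.718 × 10^-3 mol
mass of (NH4)2SO4 = 5.718 × 10^-3 × 132.14 = 0.7556 g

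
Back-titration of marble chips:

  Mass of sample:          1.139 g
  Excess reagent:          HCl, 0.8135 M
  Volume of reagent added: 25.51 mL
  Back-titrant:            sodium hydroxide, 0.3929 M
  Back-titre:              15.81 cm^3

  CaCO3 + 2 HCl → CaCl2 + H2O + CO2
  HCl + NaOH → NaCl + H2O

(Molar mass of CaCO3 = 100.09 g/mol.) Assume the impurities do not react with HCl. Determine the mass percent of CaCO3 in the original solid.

63.89 %

n(HCl) added = 0.02551 × 0.8135 = 0.02075 mol
n(NaOH) used in back-titration = 0.01581 × 0.3929 = 6.212 × 10^-3 mol
n(HCl) left over = 6.212 × 10^-3 mol (1:1 ratio)
n(HCl) consumed by analyte = 0.02075 − 6.212 × 10^-3 = 0.01454 mol
From the 1:2 ratio, n(CaCO3) = 1/2 × 0.01454 = 7.270 × 10^-3 mol
mass of CaCO3 = 7.270 × 10^-3 × 100.09 = 0.7277 g
% CaCO3 = 0.7277 / 1.139 × 100 = 63.89 %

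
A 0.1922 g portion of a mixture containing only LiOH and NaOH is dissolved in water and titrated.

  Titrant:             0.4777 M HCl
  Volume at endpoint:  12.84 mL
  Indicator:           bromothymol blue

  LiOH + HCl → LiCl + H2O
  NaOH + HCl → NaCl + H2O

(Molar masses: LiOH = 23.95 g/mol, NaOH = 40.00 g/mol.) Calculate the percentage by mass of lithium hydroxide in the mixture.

41.26 %

n(HCl) = 0.01284 × 0.4777 = 6.134 × 10^-3 mol
Let x = n(LiOH), y = n(NaOH).
Titrant: 1x + 1y = 6.134 × 10^-3;  mass: 23.95x + 40.00y = 0.1922
Solving, x = 3.311 × 10^-3 mol, y = 2.822 × 10^-3 mol
mass of LiOH = 3.311 × 10^-3 × 23.95 = 0.07931 g
% LiOH = 0.07931 / 0.1922 × 100 = 41.26 %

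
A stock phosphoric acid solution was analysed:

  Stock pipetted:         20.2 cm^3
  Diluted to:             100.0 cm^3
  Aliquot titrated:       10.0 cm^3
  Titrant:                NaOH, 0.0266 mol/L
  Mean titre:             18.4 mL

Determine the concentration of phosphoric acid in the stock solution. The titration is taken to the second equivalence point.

H3PO4 + 2 NaOH → Na2HPO4 + 2 H2O
n(NaOH) = 0.0184 × 0.0266 = 4.89 × 10^-4 mol
From the 1:2 ratio, n(H3PO4) in the aliquot = 1/2 × 4.89 × 10^-4 = 2.45 × 10^-4 mol
[H3PO4]_dilute = 2.45 × 10^-4 / 0.0100 = 0.0245 mol/L
Dilution factor = 100.0 / 20.2 = 4.950
[H3PO4]_stock = 0.0245 × 4.950 = 0.121 mol/L

0.121 mol/L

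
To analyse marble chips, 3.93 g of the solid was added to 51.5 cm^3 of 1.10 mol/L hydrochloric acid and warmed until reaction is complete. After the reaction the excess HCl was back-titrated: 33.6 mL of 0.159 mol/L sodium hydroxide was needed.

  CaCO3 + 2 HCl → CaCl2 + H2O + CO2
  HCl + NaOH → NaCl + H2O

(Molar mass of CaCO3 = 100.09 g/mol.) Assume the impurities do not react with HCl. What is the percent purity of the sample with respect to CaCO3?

n(HCl) added = 0.0515 × 1.10 = 0.0567 mol
n(NaOH) used in back-titration = 0.0336 × 0.159 = 5.34 × 10^-3 mol
n(HCl) left over = 5.34 × 10^-3 mol (1:1 ratio)
n(HCl) consumed by analyte = 0.0567 − 5.34 × 10^-3 = 0.0513 mol
From the 1:2 ratio, n(CaCO3) = 1/2 × 0.0513 = 0.0257 mol
mass of CaCO3 = 0.0257 × 100.09 = 2.57 g
% CaCO3 = 2.57 / 3.93 × 100 = 65.3 %

65.3 %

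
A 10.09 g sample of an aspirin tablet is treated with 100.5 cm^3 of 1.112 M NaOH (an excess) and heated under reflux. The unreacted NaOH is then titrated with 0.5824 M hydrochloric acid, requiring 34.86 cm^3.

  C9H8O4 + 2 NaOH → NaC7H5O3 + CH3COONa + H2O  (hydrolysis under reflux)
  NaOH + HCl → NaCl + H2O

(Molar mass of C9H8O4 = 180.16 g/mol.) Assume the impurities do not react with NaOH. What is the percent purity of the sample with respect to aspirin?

n(NaOH) added = 0.1005 × 1.112 = 0.1118 mol
n(HCl) used in back-titration = 0.03486 × 0.5824 = 0.02030 mol
n(NaOH) left over = 0.02030 mol (1:1 ratio)
n(NaOH) consumed by analyte = 0.1118 − 0.02030 = 0.09145 mol
From the 1:2 ratio, n(C9H8O4) = 1/2 × 0.09145 = 0.04573 mol
mass of C9H8O4 = 0.04573 × 180.16 = 8.238 g
% C9H8O4 = 8.238 / 10.09 × 100 = 81.65 %

81.65 %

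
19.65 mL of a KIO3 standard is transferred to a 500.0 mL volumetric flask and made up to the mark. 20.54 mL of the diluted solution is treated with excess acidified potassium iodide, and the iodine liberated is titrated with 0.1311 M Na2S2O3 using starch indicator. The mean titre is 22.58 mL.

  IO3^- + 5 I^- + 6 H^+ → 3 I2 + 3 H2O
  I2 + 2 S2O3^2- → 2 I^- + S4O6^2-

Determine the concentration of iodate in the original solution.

n(S2O3^2-) = 0.02258 × 0.1311 = 2.960 × 10^-3 mol
n(I2) = n(S2O3^2-)/2 = 1.480 × 10^-3 mol
From the 1:3 ratio, n(IO3^-) in the aliquot = 1/3 × 1.480 × 10^-3 = 4.934 × 10^-4 mol
[IO3^-]_dilute = 4.934 × 10^-4 / 0.02054 = 0.02402 mol/L
[IO3^-]_original = 0.02402 × 500.0/19.65 = 0.6112 mol/L

0.6112 M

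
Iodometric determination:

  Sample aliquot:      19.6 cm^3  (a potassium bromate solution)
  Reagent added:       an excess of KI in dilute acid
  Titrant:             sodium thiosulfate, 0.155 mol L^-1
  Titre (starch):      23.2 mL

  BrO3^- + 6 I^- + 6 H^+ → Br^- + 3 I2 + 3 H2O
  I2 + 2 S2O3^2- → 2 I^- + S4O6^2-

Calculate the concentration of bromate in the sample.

n(S2O3^2-) = 0.0232 × 0.155 = 3.60 × 10^-3 mol
n(I2) = n(S2O3^2-)/2 = 1.80 × 10^-3 mol
From the 1:3 ratio, n(BrO3^-) in the aliquot = 1/3 × 1.80 × 10^-3 = 5.99 × 10^-4 mol
[BrO3^-] = 5.99 × 10^-4 / 0.0196 = 0.0306 mol/L

0.0306 mol/L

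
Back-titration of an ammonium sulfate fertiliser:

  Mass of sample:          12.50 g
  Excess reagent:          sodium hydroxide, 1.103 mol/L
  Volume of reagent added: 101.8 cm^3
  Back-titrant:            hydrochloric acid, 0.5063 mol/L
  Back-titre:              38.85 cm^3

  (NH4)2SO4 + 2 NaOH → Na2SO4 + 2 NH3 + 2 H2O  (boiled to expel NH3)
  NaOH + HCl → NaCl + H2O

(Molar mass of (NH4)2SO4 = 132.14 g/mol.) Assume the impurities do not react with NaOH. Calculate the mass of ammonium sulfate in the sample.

n(NaOH) added = 0.1018 × 1.103 = 0.1123 mol
n(HCl) used in back-titration = 0.03885 × 0.5063 = 0.01967 mol
n(NaOH) left over = 0.01967 mol (1:1 ratio)
n(NaOH) consumed by analyte = 0.1123 − 0.01967 = 0.09262 mol
From the 1:2 ratio, n((NH4)2SO4) = 1/2 × 0.09262 = 0.04631 mol
mass of (NH4)2SO4 = 0.04631 × 132.14 = 6.119 g

6.119 g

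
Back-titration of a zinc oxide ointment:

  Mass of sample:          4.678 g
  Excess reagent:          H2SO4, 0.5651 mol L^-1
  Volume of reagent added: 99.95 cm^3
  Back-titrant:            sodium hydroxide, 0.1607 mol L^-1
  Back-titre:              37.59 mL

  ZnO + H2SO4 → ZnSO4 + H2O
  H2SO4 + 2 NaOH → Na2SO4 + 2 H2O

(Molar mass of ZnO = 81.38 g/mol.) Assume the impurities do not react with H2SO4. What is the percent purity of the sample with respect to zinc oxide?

93.00 %

n(H2SO4) added = 0.09995 × 0.5651 = 0.05648 mol
n(NaOH) used in back-titration = 0.03759 × 0.1607 = 6.041 × 10^-3 mol
From the 1:2 ratio, n(H2SO4) left over = 1/2 × 6.041 × 10^-3 = 3.020 × 10^-3 mol
n(H2SO4) consumed by analyte = 0.05648 − 3.020 × 10^-3 = 0.05346 mol
n(ZnO) = 0.05346 mol (1:1 ratio)
mass of ZnO = 0.05346 × 81.38 = 4.351 g
% ZnO = 4.351 / 4.678 × 100 = 93.00 %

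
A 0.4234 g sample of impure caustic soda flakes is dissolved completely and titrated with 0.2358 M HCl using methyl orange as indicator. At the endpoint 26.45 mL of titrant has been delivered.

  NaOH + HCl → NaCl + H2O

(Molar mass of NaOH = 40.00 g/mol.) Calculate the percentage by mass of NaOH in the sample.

n(HCl) = 0.02645 L × 0.2358 mol/L = 6.237 × 10^-3 mol
n(NaOH) = 6.237 × 10^-3 mol (1:1 ratio)
mass of NaOH = 6.237 × 10^-3 × 40.00 g/mol = 0.2495 g
% NaOH = 0.2495 / 0.4234 × 100 = 58.92 %

58.92 %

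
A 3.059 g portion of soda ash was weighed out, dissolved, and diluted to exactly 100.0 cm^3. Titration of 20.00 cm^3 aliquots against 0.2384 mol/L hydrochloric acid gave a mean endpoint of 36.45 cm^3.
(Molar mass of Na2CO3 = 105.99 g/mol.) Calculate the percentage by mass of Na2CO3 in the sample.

Na2CO3 + 2 HCl → 2 NaCl + H2O + CO2
n(HCl) per titration = 0.03645 × 0.2384 = 8.690 × 10^-3 mol
From the 1:2 ratio, n(Na2CO3) in each aliquot = 1/2 × 8.690 × 10^-3 = 4.345 × 10^-3 mol
n(Na2CO3) in the whole flask = 4.345 × 10^-3 × 100.0/20.00 = 0.02172 mol
mass of Na2CO3 = 0.02172 × 105.99 = 2.303 g
% Na2CO3 = 2.303 / 3.059 × 100 = 75.27 %

75.27 %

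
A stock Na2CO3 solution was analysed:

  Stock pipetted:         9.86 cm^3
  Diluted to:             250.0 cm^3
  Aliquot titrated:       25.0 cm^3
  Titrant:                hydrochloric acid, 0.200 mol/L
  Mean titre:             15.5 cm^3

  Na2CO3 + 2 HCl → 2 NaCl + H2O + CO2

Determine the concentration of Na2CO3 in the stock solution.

n(HCl) = 0.0155 × 0.200 = 3.10 × 10^-3 mol
From the 1:2 ratio, n(Na2CO3) in the aliquot = 1/2 × 3.10 × 10^-3 = 1.55 × 10^-3 mol
[Na2CO3]_dilute = 1.55 × 10^-3 / 0.0250 = 0.0620 mol/L
Dilution factor = 250.0 / 9.86 = 25.35
[Na2CO3]_stock = 0.0620 × 25.35 = 1.57 mol/L

1.57 mol/L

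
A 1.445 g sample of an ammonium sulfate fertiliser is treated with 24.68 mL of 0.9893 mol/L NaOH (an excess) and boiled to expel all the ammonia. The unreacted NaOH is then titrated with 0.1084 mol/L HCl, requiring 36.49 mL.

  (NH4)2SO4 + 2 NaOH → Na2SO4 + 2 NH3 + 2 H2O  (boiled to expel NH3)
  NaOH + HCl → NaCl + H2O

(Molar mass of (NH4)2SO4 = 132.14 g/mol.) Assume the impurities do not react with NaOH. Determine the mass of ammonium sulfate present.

n(NaOH) added = 0.02468 × 0.9893 = 0.02442 mol
n(HCl) used in back-titration = 0.03649 × 0.1084 = 3.956 × 10^-3 mol
n(NaOH) left over = 3.956 × 10^-3 mol (1:1 ratio)
n(NaOH) consumed by analyte = 0.02442 − 3.956 × 10^-3 = 0.02046 mol
From the 1:2 ratio, n((NH4)2SO4) = 1/2 × 0.02046 = 0.01023 mol
mass of (NH4)2SO4 = 0.01023 × 132.14 = 1.352 g

1.352 g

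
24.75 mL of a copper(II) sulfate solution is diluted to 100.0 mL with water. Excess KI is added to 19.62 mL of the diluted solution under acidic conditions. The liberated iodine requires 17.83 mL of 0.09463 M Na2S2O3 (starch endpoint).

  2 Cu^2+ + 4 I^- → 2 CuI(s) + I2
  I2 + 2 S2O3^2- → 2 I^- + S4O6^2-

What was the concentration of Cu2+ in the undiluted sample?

n(S2O3^2-) = 0.01783 × 0.09463 = 1.687 × 10^-3 mol
n(I2) = n(S2O3^2-)/2 = 8.436 × 10^-4 mol
From the 2:1 ratio, n(Cu2+) in the aliquot = 2/1 × 8.436 × 10^-4 = 1.687 × 10^-3 mol
[Cu2+]_dilute = 1.687 × 10^-3 / 0.01962 = 0.08600 mol/L
[Cu2+]_original = 0.08600 × 100.0/24.75 = 0.3475 mol/L

0.3475 M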